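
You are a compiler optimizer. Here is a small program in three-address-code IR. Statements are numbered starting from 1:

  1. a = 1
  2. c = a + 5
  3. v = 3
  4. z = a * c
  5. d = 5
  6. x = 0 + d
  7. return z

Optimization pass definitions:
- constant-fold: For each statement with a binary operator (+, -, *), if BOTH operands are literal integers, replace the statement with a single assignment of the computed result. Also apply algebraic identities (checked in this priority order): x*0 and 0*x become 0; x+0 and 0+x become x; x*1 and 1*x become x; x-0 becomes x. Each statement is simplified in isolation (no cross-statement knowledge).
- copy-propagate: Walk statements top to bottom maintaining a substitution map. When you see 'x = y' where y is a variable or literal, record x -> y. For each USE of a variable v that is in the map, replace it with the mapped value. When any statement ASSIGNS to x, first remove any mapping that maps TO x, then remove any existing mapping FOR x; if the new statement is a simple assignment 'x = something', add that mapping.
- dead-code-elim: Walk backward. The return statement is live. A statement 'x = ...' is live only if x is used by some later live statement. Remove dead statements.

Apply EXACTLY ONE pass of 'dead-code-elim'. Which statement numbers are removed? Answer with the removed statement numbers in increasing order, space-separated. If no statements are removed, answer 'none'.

Answer: 3 5 6

Derivation:
Backward liveness scan:
Stmt 1 'a = 1': KEEP (a is live); live-in = []
Stmt 2 'c = a + 5': KEEP (c is live); live-in = ['a']
Stmt 3 'v = 3': DEAD (v not in live set ['a', 'c'])
Stmt 4 'z = a * c': KEEP (z is live); live-in = ['a', 'c']
Stmt 5 'd = 5': DEAD (d not in live set ['z'])
Stmt 6 'x = 0 + d': DEAD (x not in live set ['z'])
Stmt 7 'return z': KEEP (return); live-in = ['z']
Removed statement numbers: [3, 5, 6]
Surviving IR:
  a = 1
  c = a + 5
  z = a * c
  return z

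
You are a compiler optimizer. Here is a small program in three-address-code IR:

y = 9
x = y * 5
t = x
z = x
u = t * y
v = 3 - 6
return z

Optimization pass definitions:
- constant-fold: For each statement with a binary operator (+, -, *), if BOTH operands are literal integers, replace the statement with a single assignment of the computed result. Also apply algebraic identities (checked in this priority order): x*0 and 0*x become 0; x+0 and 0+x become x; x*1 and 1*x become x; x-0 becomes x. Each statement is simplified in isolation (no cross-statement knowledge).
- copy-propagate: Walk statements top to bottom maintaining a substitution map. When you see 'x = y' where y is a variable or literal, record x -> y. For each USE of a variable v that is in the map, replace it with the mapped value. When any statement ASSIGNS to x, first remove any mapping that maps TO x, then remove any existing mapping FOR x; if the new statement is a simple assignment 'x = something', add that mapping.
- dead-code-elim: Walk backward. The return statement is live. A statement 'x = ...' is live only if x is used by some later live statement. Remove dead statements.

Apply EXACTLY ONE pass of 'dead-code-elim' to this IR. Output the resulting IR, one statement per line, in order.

Answer: y = 9
x = y * 5
z = x
return z

Derivation:
Applying dead-code-elim statement-by-statement:
  [7] return z  -> KEEP (return); live=['z']
  [6] v = 3 - 6  -> DEAD (v not live)
  [5] u = t * y  -> DEAD (u not live)
  [4] z = x  -> KEEP; live=['x']
  [3] t = x  -> DEAD (t not live)
  [2] x = y * 5  -> KEEP; live=['y']
  [1] y = 9  -> KEEP; live=[]
Result (4 stmts):
  y = 9
  x = y * 5
  z = x
  return z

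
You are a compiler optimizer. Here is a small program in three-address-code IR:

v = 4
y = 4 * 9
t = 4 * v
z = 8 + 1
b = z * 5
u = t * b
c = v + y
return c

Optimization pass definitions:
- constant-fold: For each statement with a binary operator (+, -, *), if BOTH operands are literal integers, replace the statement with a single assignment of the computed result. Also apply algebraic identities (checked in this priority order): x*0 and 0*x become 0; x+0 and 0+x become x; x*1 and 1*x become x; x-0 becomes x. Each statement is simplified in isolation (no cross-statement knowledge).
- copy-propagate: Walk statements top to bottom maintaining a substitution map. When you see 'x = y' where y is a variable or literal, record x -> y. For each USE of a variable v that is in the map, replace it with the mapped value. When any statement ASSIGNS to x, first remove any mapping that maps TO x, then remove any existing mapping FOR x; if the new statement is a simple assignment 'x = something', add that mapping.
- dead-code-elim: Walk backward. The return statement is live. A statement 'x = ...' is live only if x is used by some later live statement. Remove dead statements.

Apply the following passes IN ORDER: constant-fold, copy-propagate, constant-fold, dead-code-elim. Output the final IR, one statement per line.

Answer: c = 40
return c

Derivation:
Initial IR:
  v = 4
  y = 4 * 9
  t = 4 * v
  z = 8 + 1
  b = z * 5
  u = t * b
  c = v + y
  return c
After constant-fold (8 stmts):
  v = 4
  y = 36
  t = 4 * v
  z = 9
  b = z * 5
  u = t * b
  c = v + y
  return c
After copy-propagate (8 stmts):
  v = 4
  y = 36
  t = 4 * 4
  z = 9
  b = 9 * 5
  u = t * b
  c = 4 + 36
  return c
After constant-fold (8 stmts):
  v = 4
  y = 36
  t = 16
  z = 9
  b = 45
  u = t * b
  c = 40
  return c
After dead-code-elim (2 stmts):
  c = 40
  return c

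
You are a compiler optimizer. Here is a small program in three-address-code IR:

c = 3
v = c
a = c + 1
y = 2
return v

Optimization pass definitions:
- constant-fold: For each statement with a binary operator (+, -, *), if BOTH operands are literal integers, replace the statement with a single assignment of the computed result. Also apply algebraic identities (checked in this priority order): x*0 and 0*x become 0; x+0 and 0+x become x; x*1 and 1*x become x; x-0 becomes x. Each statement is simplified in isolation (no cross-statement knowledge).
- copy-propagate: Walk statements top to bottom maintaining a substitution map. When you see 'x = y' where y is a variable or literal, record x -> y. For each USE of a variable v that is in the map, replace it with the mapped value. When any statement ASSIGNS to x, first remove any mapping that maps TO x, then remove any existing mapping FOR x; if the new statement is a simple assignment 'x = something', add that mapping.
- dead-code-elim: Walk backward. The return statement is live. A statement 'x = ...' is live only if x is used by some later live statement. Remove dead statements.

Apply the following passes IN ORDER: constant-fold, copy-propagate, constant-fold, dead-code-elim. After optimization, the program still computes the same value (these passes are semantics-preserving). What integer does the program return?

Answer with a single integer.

Initial IR:
  c = 3
  v = c
  a = c + 1
  y = 2
  return v
After constant-fold (5 stmts):
  c = 3
  v = c
  a = c + 1
  y = 2
  return v
After copy-propagate (5 stmts):
  c = 3
  v = 3
  a = 3 + 1
  y = 2
  return 3
After constant-fold (5 stmts):
  c = 3
  v = 3
  a = 4
  y = 2
  return 3
After dead-code-elim (1 stmts):
  return 3
Evaluate:
  c = 3  =>  c = 3
  v = c  =>  v = 3
  a = c + 1  =>  a = 4
  y = 2  =>  y = 2
  return v = 3

Answer: 3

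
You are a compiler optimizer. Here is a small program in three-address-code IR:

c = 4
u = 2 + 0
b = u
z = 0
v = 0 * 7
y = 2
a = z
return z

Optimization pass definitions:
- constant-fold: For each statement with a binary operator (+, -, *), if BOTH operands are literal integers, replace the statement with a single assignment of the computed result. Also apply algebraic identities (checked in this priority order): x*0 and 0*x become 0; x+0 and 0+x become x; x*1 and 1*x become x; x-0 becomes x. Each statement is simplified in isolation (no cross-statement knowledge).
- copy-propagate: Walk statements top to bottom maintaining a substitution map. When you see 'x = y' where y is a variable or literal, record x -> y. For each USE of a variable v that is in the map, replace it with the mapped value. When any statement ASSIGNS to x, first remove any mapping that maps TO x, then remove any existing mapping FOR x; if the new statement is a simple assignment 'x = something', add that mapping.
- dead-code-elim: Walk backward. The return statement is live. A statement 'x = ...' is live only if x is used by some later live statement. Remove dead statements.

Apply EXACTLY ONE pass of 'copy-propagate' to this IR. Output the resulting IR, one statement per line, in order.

Answer: c = 4
u = 2 + 0
b = u
z = 0
v = 0 * 7
y = 2
a = 0
return 0

Derivation:
Applying copy-propagate statement-by-statement:
  [1] c = 4  (unchanged)
  [2] u = 2 + 0  (unchanged)
  [3] b = u  (unchanged)
  [4] z = 0  (unchanged)
  [5] v = 0 * 7  (unchanged)
  [6] y = 2  (unchanged)
  [7] a = z  -> a = 0
  [8] return z  -> return 0
Result (8 stmts):
  c = 4
  u = 2 + 0
  b = u
  z = 0
  v = 0 * 7
  y = 2
  a = 0
  return 0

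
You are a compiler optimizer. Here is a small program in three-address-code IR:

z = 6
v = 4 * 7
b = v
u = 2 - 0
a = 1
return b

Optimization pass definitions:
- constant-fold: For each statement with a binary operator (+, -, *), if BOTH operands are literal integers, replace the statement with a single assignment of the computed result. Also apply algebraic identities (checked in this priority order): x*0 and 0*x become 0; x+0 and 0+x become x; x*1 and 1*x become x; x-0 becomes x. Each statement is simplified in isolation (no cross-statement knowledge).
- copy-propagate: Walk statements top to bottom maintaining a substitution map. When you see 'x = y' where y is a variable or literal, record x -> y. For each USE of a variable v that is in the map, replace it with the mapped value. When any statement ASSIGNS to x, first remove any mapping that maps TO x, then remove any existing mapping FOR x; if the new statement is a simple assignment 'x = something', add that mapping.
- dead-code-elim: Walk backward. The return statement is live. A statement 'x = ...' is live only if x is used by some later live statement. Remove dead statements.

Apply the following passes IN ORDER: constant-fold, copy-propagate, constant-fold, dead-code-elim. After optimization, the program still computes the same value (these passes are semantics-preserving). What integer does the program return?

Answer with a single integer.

Answer: 28

Derivation:
Initial IR:
  z = 6
  v = 4 * 7
  b = v
  u = 2 - 0
  a = 1
  return b
After constant-fold (6 stmts):
  z = 6
  v = 28
  b = v
  u = 2
  a = 1
  return b
After copy-propagate (6 stmts):
  z = 6
  v = 28
  b = 28
  u = 2
  a = 1
  return 28
After constant-fold (6 stmts):
  z = 6
  v = 28
  b = 28
  u = 2
  a = 1
  return 28
After dead-code-elim (1 stmts):
  return 28
Evaluate:
  z = 6  =>  z = 6
  v = 4 * 7  =>  v = 28
  b = v  =>  b = 28
  u = 2 - 0  =>  u = 2
  a = 1  =>  a = 1
  return b = 28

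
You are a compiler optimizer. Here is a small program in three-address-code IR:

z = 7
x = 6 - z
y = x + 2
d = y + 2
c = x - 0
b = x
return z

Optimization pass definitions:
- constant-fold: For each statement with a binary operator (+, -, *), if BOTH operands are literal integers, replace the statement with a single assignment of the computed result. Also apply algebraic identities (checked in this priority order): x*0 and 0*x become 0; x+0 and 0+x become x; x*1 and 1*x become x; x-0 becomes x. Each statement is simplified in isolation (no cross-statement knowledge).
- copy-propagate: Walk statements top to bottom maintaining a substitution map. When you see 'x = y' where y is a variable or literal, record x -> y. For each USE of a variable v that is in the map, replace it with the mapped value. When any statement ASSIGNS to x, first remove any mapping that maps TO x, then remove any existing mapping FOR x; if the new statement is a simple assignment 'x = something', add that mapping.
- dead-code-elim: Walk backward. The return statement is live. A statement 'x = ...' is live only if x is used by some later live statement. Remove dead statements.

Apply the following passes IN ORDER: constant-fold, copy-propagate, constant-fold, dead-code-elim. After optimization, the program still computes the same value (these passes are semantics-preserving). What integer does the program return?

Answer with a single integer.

Answer: 7

Derivation:
Initial IR:
  z = 7
  x = 6 - z
  y = x + 2
  d = y + 2
  c = x - 0
  b = x
  return z
After constant-fold (7 stmts):
  z = 7
  x = 6 - z
  y = x + 2
  d = y + 2
  c = x
  b = x
  return z
After copy-propagate (7 stmts):
  z = 7
  x = 6 - 7
  y = x + 2
  d = y + 2
  c = x
  b = x
  return 7
After constant-fold (7 stmts):
  z = 7
  x = -1
  y = x + 2
  d = y + 2
  c = x
  b = x
  return 7
After dead-code-elim (1 stmts):
  return 7
Evaluate:
  z = 7  =>  z = 7
  x = 6 - z  =>  x = -1
  y = x + 2  =>  y = 1
  d = y + 2  =>  d = 3
  c = x - 0  =>  c = -1
  b = x  =>  b = -1
  return z = 7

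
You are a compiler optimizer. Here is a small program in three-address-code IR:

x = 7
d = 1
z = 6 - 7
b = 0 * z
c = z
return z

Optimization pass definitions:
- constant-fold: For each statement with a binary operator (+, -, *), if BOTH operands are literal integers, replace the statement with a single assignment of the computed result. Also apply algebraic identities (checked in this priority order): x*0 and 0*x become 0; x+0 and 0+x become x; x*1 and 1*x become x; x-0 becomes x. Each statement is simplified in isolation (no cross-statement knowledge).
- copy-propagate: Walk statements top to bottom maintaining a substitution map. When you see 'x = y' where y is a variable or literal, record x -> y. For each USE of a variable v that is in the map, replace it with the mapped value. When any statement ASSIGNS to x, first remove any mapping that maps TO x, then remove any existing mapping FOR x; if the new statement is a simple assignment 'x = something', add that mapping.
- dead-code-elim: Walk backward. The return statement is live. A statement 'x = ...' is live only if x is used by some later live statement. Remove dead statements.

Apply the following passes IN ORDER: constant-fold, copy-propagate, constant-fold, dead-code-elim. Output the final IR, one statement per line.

Answer: return -1

Derivation:
Initial IR:
  x = 7
  d = 1
  z = 6 - 7
  b = 0 * z
  c = z
  return z
After constant-fold (6 stmts):
  x = 7
  d = 1
  z = -1
  b = 0
  c = z
  return z
After copy-propagate (6 stmts):
  x = 7
  d = 1
  z = -1
  b = 0
  c = -1
  return -1
After constant-fold (6 stmts):
  x = 7
  d = 1
  z = -1
  b = 0
  c = -1
  return -1
After dead-code-elim (1 stmts):
  return -1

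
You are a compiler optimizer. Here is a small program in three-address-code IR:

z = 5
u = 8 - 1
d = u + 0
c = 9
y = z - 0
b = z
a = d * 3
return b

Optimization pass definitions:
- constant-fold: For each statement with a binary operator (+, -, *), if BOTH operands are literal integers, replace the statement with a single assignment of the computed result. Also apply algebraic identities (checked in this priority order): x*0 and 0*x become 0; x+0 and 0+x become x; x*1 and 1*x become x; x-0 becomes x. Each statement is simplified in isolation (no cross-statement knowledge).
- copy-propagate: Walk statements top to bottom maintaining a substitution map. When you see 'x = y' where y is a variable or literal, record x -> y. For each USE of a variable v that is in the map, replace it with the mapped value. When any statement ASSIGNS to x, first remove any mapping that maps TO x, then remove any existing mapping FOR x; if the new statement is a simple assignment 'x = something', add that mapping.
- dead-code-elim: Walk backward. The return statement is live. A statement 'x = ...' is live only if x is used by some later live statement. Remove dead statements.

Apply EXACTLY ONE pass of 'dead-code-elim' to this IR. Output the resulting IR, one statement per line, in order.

Answer: z = 5
b = z
return b

Derivation:
Applying dead-code-elim statement-by-statement:
  [8] return b  -> KEEP (return); live=['b']
  [7] a = d * 3  -> DEAD (a not live)
  [6] b = z  -> KEEP; live=['z']
  [5] y = z - 0  -> DEAD (y not live)
  [4] c = 9  -> DEAD (c not live)
  [3] d = u + 0  -> DEAD (d not live)
  [2] u = 8 - 1  -> DEAD (u not live)
  [1] z = 5  -> KEEP; live=[]
Result (3 stmts):
  z = 5
  b = z
  return b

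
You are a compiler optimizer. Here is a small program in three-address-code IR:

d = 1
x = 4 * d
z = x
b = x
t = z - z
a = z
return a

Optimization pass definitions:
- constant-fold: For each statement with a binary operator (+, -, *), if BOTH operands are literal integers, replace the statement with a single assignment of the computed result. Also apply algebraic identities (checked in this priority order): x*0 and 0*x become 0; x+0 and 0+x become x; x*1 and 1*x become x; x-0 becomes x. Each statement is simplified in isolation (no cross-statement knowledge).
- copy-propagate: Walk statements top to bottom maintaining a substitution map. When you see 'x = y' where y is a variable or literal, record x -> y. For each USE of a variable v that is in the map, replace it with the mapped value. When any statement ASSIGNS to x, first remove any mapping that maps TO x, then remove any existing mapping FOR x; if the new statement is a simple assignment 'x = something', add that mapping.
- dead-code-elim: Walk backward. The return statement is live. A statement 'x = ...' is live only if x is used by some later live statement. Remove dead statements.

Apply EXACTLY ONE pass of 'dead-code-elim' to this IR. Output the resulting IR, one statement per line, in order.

Answer: d = 1
x = 4 * d
z = x
a = z
return a

Derivation:
Applying dead-code-elim statement-by-statement:
  [7] return a  -> KEEP (return); live=['a']
  [6] a = z  -> KEEP; live=['z']
  [5] t = z - z  -> DEAD (t not live)
  [4] b = x  -> DEAD (b not live)
  [3] z = x  -> KEEP; live=['x']
  [2] x = 4 * d  -> KEEP; live=['d']
  [1] d = 1  -> KEEP; live=[]
Result (5 stmts):
  d = 1
  x = 4 * d
  z = x
  a = z
  return a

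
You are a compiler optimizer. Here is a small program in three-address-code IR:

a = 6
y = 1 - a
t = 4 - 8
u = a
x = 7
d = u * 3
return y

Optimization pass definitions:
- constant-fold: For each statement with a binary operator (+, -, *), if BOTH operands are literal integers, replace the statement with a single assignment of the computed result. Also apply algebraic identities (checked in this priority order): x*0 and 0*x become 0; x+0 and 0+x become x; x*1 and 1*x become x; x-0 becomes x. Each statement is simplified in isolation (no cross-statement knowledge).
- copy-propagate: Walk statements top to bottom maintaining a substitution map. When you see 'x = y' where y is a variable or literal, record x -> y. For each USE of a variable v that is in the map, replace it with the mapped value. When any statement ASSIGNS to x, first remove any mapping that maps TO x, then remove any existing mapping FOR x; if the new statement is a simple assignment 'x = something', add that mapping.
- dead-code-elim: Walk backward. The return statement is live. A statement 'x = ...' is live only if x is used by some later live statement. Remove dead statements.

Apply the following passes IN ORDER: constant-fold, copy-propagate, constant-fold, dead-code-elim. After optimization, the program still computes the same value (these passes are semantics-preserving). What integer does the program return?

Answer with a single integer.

Answer: -5

Derivation:
Initial IR:
  a = 6
  y = 1 - a
  t = 4 - 8
  u = a
  x = 7
  d = u * 3
  return y
After constant-fold (7 stmts):
  a = 6
  y = 1 - a
  t = -4
  u = a
  x = 7
  d = u * 3
  return y
After copy-propagate (7 stmts):
  a = 6
  y = 1 - 6
  t = -4
  u = 6
  x = 7
  d = 6 * 3
  return y
After constant-fold (7 stmts):
  a = 6
  y = -5
  t = -4
  u = 6
  x = 7
  d = 18
  return y
After dead-code-elim (2 stmts):
  y = -5
  return y
Evaluate:
  a = 6  =>  a = 6
  y = 1 - a  =>  y = -5
  t = 4 - 8  =>  t = -4
  u = a  =>  u = 6
  x = 7  =>  x = 7
  d = u * 3  =>  d = 18
  return y = -5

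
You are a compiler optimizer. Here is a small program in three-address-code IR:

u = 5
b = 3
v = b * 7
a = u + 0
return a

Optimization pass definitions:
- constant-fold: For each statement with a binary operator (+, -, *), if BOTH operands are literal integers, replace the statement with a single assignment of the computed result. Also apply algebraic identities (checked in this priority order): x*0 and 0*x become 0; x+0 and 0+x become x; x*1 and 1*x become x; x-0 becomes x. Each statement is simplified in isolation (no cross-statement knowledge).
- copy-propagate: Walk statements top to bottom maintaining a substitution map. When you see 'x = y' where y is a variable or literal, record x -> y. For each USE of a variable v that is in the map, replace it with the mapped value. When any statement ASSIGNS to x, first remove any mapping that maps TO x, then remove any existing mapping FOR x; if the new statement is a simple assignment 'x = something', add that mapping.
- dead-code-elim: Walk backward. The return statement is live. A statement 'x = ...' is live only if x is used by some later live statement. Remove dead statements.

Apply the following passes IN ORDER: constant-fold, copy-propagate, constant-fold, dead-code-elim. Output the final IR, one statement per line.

Answer: return 5

Derivation:
Initial IR:
  u = 5
  b = 3
  v = b * 7
  a = u + 0
  return a
After constant-fold (5 stmts):
  u = 5
  b = 3
  v = b * 7
  a = u
  return a
After copy-propagate (5 stmts):
  u = 5
  b = 3
  v = 3 * 7
  a = 5
  return 5
After constant-fold (5 stmts):
  u = 5
  b = 3
  v = 21
  a = 5
  return 5
After dead-code-elim (1 stmts):
  return 5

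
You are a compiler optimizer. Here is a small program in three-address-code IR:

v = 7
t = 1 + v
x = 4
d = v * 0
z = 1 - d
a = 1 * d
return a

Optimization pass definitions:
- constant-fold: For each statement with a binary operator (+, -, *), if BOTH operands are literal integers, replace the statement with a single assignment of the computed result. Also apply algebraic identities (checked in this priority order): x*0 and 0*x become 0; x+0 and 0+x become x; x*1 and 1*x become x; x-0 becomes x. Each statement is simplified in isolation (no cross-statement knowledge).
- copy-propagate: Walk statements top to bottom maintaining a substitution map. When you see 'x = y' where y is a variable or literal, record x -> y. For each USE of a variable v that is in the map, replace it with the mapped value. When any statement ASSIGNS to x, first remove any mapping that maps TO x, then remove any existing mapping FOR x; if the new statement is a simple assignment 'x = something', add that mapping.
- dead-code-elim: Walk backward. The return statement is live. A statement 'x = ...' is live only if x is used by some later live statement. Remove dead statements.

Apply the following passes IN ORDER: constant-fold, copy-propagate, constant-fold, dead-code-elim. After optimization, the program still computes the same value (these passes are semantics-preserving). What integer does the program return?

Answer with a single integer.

Answer: 0

Derivation:
Initial IR:
  v = 7
  t = 1 + v
  x = 4
  d = v * 0
  z = 1 - d
  a = 1 * d
  return a
After constant-fold (7 stmts):
  v = 7
  t = 1 + v
  x = 4
  d = 0
  z = 1 - d
  a = d
  return a
After copy-propagate (7 stmts):
  v = 7
  t = 1 + 7
  x = 4
  d = 0
  z = 1 - 0
  a = 0
  return 0
After constant-fold (7 stmts):
  v = 7
  t = 8
  x = 4
  d = 0
  z = 1
  a = 0
  return 0
After dead-code-elim (1 stmts):
  return 0
Evaluate:
  v = 7  =>  v = 7
  t = 1 + v  =>  t = 8
  x = 4  =>  x = 4
  d = v * 0  =>  d = 0
  z = 1 - d  =>  z = 1
  a = 1 * d  =>  a = 0
  return a = 0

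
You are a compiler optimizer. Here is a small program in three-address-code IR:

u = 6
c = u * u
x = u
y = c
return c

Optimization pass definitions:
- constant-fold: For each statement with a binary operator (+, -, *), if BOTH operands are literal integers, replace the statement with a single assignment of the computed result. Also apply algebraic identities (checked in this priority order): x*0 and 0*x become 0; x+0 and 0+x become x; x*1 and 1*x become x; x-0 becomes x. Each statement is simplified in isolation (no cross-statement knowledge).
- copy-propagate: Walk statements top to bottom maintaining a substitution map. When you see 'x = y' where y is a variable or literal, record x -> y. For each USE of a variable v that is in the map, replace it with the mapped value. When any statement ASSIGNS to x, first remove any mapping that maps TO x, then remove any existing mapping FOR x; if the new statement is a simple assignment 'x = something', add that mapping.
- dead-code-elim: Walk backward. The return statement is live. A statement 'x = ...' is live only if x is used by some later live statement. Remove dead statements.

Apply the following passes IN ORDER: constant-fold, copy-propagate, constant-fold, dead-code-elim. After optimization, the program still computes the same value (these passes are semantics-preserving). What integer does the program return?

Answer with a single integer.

Initial IR:
  u = 6
  c = u * u
  x = u
  y = c
  return c
After constant-fold (5 stmts):
  u = 6
  c = u * u
  x = u
  y = c
  return c
After copy-propagate (5 stmts):
  u = 6
  c = 6 * 6
  x = 6
  y = c
  return c
After constant-fold (5 stmts):
  u = 6
  c = 36
  x = 6
  y = c
  return c
After dead-code-elim (2 stmts):
  c = 36
  return c
Evaluate:
  u = 6  =>  u = 6
  c = u * u  =>  c = 36
  x = u  =>  x = 6
  y = c  =>  y = 36
  return c = 36

Answer: 36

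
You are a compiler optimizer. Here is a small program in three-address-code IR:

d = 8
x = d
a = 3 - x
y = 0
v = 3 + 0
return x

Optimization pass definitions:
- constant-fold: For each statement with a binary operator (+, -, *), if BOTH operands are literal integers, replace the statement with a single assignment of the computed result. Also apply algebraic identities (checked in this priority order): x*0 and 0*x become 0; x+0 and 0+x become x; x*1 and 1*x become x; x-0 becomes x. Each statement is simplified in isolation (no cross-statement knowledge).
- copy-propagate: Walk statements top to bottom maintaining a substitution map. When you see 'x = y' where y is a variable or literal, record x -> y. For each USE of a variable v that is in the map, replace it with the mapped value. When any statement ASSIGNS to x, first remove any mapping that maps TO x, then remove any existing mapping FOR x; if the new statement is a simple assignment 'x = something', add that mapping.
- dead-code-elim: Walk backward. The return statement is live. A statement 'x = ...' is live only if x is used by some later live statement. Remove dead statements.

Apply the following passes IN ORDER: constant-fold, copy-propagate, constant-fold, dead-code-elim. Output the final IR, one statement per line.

Answer: return 8

Derivation:
Initial IR:
  d = 8
  x = d
  a = 3 - x
  y = 0
  v = 3 + 0
  return x
After constant-fold (6 stmts):
  d = 8
  x = d
  a = 3 - x
  y = 0
  v = 3
  return x
After copy-propagate (6 stmts):
  d = 8
  x = 8
  a = 3 - 8
  y = 0
  v = 3
  return 8
After constant-fold (6 stmts):
  d = 8
  x = 8
  a = -5
  y = 0
  v = 3
  return 8
After dead-code-elim (1 stmts):
  return 8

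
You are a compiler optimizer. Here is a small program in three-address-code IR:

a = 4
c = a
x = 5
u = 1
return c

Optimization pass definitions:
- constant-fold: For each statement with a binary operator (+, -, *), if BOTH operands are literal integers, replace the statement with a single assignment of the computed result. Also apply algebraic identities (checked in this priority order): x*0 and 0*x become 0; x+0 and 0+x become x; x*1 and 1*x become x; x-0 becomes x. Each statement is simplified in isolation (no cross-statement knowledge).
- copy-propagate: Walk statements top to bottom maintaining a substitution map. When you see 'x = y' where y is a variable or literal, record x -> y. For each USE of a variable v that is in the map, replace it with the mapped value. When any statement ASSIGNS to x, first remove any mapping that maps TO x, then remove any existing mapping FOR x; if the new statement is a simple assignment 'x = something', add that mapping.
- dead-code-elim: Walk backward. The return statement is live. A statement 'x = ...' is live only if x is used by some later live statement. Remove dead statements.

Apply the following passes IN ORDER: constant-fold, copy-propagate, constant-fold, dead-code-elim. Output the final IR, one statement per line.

Initial IR:
  a = 4
  c = a
  x = 5
  u = 1
  return c
After constant-fold (5 stmts):
  a = 4
  c = a
  x = 5
  u = 1
  return c
After copy-propagate (5 stmts):
  a = 4
  c = 4
  x = 5
  u = 1
  return 4
After constant-fold (5 stmts):
  a = 4
  c = 4
  x = 5
  u = 1
  return 4
After dead-code-elim (1 stmts):
  return 4

Answer: return 4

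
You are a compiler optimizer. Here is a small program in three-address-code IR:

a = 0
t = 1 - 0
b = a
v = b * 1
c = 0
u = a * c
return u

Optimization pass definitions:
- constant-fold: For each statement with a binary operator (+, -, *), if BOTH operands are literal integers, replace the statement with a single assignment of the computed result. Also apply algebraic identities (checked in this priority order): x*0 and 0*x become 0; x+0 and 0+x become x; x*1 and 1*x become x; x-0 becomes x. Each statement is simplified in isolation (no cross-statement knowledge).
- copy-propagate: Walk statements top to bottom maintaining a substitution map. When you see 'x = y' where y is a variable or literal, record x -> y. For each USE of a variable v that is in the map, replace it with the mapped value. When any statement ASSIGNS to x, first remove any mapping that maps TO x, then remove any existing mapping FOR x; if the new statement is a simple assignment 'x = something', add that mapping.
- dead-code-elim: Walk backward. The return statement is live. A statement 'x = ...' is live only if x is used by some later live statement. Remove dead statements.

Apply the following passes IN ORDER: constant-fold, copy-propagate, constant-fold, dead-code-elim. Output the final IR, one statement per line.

Answer: u = 0
return u

Derivation:
Initial IR:
  a = 0
  t = 1 - 0
  b = a
  v = b * 1
  c = 0
  u = a * c
  return u
After constant-fold (7 stmts):
  a = 0
  t = 1
  b = a
  v = b
  c = 0
  u = a * c
  return u
After copy-propagate (7 stmts):
  a = 0
  t = 1
  b = 0
  v = 0
  c = 0
  u = 0 * 0
  return u
After constant-fold (7 stmts):
  a = 0
  t = 1
  b = 0
  v = 0
  c = 0
  u = 0
  return u
After dead-code-elim (2 stmts):
  u = 0
  return u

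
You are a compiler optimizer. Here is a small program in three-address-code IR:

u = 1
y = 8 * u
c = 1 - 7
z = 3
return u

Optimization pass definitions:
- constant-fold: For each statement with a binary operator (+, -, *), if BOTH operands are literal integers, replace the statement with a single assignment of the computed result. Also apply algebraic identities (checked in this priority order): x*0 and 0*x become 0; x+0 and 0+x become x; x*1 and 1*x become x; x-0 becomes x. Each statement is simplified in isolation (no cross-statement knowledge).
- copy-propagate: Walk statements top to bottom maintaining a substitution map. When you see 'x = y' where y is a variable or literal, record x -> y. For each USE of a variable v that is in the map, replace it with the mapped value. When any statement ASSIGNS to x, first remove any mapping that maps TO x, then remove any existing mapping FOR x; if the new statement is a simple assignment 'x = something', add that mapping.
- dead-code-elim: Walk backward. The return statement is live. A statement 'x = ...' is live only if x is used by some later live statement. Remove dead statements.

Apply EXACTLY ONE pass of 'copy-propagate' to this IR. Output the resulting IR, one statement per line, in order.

Answer: u = 1
y = 8 * 1
c = 1 - 7
z = 3
return 1

Derivation:
Applying copy-propagate statement-by-statement:
  [1] u = 1  (unchanged)
  [2] y = 8 * u  -> y = 8 * 1
  [3] c = 1 - 7  (unchanged)
  [4] z = 3  (unchanged)
  [5] return u  -> return 1
Result (5 stmts):
  u = 1
  y = 8 * 1
  c = 1 - 7
  z = 3
  return 1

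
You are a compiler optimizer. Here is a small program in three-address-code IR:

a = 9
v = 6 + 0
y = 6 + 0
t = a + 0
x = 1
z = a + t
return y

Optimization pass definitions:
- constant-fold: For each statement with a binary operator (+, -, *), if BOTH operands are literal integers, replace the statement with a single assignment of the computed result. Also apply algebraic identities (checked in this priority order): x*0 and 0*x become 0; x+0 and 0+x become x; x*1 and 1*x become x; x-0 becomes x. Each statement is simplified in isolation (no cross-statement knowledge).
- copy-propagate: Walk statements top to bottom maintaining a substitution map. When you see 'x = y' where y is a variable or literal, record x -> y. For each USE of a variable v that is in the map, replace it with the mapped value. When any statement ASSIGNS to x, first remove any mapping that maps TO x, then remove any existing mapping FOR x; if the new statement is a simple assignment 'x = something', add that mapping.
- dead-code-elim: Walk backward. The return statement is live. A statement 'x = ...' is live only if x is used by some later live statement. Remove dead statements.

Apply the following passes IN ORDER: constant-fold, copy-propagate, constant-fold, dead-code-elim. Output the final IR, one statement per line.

Initial IR:
  a = 9
  v = 6 + 0
  y = 6 + 0
  t = a + 0
  x = 1
  z = a + t
  return y
After constant-fold (7 stmts):
  a = 9
  v = 6
  y = 6
  t = a
  x = 1
  z = a + t
  return y
After copy-propagate (7 stmts):
  a = 9
  v = 6
  y = 6
  t = 9
  x = 1
  z = 9 + 9
  return 6
After constant-fold (7 stmts):
  a = 9
  v = 6
  y = 6
  t = 9
  x = 1
  z = 18
  return 6
After dead-code-elim (1 stmts):
  return 6

Answer: return 6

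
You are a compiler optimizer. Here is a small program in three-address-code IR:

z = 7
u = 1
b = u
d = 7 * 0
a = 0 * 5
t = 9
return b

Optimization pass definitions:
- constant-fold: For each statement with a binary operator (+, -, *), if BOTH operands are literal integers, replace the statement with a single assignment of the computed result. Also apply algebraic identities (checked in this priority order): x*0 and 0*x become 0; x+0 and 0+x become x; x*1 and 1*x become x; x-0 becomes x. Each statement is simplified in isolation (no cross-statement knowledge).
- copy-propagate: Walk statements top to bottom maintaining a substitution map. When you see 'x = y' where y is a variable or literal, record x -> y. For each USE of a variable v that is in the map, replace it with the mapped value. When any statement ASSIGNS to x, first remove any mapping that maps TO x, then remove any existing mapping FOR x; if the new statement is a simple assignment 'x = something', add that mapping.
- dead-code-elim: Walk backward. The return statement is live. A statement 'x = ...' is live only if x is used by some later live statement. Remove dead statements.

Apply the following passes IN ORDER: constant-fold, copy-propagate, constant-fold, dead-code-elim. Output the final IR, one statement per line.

Initial IR:
  z = 7
  u = 1
  b = u
  d = 7 * 0
  a = 0 * 5
  t = 9
  return b
After constant-fold (7 stmts):
  z = 7
  u = 1
  b = u
  d = 0
  a = 0
  t = 9
  return b
After copy-propagate (7 stmts):
  z = 7
  u = 1
  b = 1
  d = 0
  a = 0
  t = 9
  return 1
After constant-fold (7 stmts):
  z = 7
  u = 1
  b = 1
  d = 0
  a = 0
  t = 9
  return 1
After dead-code-elim (1 stmts):
  return 1

Answer: return 1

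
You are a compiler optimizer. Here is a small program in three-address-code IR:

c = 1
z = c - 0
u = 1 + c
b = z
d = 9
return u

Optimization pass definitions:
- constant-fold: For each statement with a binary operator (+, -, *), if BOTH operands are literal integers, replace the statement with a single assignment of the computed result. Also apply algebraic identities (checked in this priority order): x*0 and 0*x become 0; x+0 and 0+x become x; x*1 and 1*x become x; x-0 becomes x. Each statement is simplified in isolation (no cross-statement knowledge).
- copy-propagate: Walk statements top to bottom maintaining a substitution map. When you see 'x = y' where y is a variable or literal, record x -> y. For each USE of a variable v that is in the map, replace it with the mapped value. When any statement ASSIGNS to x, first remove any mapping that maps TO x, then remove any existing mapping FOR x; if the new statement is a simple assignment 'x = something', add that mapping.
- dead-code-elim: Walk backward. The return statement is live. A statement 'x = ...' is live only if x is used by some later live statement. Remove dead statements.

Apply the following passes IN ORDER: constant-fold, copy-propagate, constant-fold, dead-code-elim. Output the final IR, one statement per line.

Initial IR:
  c = 1
  z = c - 0
  u = 1 + c
  b = z
  d = 9
  return u
After constant-fold (6 stmts):
  c = 1
  z = c
  u = 1 + c
  b = z
  d = 9
  return u
After copy-propagate (6 stmts):
  c = 1
  z = 1
  u = 1 + 1
  b = 1
  d = 9
  return u
After constant-fold (6 stmts):
  c = 1
  z = 1
  u = 2
  b = 1
  d = 9
  return u
After dead-code-elim (2 stmts):
  u = 2
  return u

Answer: u = 2
return u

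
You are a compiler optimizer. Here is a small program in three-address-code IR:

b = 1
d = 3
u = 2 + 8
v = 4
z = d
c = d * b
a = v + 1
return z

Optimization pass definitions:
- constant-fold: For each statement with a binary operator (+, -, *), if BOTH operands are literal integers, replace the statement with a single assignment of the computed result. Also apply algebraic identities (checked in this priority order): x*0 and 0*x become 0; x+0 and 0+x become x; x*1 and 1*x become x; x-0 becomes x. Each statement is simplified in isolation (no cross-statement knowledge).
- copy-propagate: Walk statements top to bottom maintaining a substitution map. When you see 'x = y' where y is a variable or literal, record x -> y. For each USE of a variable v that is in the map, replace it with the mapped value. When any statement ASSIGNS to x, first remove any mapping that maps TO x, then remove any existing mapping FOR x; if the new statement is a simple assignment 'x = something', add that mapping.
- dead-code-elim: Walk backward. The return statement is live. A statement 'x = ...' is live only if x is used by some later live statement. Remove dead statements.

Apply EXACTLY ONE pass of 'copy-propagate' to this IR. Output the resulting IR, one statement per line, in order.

Answer: b = 1
d = 3
u = 2 + 8
v = 4
z = 3
c = 3 * 1
a = 4 + 1
return 3

Derivation:
Applying copy-propagate statement-by-statement:
  [1] b = 1  (unchanged)
  [2] d = 3  (unchanged)
  [3] u = 2 + 8  (unchanged)
  [4] v = 4  (unchanged)
  [5] z = d  -> z = 3
  [6] c = d * b  -> c = 3 * 1
  [7] a = v + 1  -> a = 4 + 1
  [8] return z  -> return 3
Result (8 stmts):
  b = 1
  d = 3
  u = 2 + 8
  v = 4
  z = 3
  c = 3 * 1
  a = 4 + 1
  return 3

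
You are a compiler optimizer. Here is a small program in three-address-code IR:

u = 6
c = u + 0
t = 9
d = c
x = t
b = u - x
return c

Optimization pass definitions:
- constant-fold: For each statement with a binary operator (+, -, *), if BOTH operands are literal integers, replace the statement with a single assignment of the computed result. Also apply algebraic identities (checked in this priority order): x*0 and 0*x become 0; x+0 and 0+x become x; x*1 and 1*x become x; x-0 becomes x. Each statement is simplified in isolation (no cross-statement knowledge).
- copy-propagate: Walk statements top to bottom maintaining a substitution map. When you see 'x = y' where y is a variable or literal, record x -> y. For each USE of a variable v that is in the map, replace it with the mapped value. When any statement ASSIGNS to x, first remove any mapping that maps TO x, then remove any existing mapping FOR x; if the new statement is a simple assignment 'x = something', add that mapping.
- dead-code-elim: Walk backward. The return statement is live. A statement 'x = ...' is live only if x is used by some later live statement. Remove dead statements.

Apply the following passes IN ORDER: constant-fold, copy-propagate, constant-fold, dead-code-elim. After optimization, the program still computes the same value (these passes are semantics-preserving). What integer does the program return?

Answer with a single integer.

Answer: 6

Derivation:
Initial IR:
  u = 6
  c = u + 0
  t = 9
  d = c
  x = t
  b = u - x
  return c
After constant-fold (7 stmts):
  u = 6
  c = u
  t = 9
  d = c
  x = t
  b = u - x
  return c
After copy-propagate (7 stmts):
  u = 6
  c = 6
  t = 9
  d = 6
  x = 9
  b = 6 - 9
  return 6
After constant-fold (7 stmts):
  u = 6
  c = 6
  t = 9
  d = 6
  x = 9
  b = -3
  return 6
After dead-code-elim (1 stmts):
  return 6
Evaluate:
  u = 6  =>  u = 6
  c = u + 0  =>  c = 6
  t = 9  =>  t = 9
  d = c  =>  d = 6
  x = t  =>  x = 9
  b = u - x  =>  b = -3
  return c = 6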